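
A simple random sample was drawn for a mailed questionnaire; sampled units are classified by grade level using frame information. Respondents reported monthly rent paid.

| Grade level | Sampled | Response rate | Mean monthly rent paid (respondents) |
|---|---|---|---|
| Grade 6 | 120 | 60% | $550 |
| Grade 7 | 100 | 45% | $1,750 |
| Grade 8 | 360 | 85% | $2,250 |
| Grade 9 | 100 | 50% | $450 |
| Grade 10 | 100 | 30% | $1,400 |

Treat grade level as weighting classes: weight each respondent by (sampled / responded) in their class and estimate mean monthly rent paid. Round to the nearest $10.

$1,580

Weighting each respondent by the inverse class response rate inflates each class back to its sampled size, so the class weight is n_sampled:
  Grade 6: 120 × 550 = 66,000
  Grade 7: 100 × 1750 = 175,000
  Grade 8: 360 × 2250 = 810,000
  Grade 9: 100 × 450 = 45,000
  Grade 10: 100 × 1400 = 140,000
Adjusted estimate = 1,236,000 / 780 = 1584.62 → $1,580.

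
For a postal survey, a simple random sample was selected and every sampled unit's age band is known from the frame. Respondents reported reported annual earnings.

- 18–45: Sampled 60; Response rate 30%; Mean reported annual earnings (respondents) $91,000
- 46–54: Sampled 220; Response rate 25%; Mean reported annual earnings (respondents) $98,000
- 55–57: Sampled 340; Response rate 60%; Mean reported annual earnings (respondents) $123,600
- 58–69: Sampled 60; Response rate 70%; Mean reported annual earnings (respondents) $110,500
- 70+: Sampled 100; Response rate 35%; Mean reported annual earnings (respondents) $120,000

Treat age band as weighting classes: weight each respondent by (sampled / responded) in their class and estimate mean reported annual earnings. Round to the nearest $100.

$112,400

Each respondent's weight = sampled/responded in their class; summing within a class gives n_sampled, so:
  18–45: 60 × 91,000 = 5,460,000
  46–54: 220 × 98,000 = 21,560,000
  55–57: 340 × 123,600 = 42,024,000
  58–69: 60 × 110,500 = 6,630,000
  70+: 100 × 120,000 = 12,000,000
Adjusted estimate = 87,674,000 / 780 = 112403 → $112,400.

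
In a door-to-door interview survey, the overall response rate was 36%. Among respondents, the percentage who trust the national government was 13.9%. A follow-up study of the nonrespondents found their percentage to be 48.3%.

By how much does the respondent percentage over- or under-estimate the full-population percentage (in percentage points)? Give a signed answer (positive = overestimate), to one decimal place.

-22.0 percentage points

Nonresponse fraction = 1 − 0.36 = 0.64.
Bias = (nonresponse fraction) × (respondent percentage − nonrespondent percentage)
     = 0.64 × (13.9 − 48.3) = 0.64 × -34.4 = -22.016.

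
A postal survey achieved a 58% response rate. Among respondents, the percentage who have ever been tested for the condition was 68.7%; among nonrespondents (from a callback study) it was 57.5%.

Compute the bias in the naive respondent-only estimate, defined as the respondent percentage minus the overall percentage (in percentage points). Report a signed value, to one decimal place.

+4.7 percentage points

Nonresponse fraction = 1 − 0.58 = 0.42.
Bias = (nonresponse fraction) × (respondent percentage − nonrespondent percentage)
     = 0.42 × (68.7 − 57.5) = 0.42 × 11.2 = 4.704.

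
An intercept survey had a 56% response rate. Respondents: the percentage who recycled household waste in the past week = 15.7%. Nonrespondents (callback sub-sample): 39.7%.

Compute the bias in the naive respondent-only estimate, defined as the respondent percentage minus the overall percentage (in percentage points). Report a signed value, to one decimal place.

Nonresponse fraction = 1 − 0.56 = 0.44.
Bias = (nonresponse fraction) × (respondent percentage − nonrespondent percentage)
     = 0.44 × (15.7 − 39.7) = 0.44 × -24 = -10.56.

-10.6 percentage points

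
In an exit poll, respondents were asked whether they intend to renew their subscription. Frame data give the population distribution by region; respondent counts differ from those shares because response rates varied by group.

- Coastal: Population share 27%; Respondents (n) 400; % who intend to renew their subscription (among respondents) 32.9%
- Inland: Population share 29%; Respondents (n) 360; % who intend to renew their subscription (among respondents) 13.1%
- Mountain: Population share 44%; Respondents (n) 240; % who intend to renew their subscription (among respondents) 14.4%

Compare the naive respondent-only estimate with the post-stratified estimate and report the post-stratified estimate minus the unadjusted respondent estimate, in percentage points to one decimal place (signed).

-2.3 percentage points

Unadjusted (pooled respondent) estimate weights by respondent counts:
  (400/1000)×32.9 + (360/1000)×13.1 + (240/1000)×14.4 = 21.332%
Reweighting by population region shares:
  0.27×32.9 + 0.29×13.1 + 0.44×14.4 = 19.018%
Difference = 19.018 − 21.332 = -2.314 pp.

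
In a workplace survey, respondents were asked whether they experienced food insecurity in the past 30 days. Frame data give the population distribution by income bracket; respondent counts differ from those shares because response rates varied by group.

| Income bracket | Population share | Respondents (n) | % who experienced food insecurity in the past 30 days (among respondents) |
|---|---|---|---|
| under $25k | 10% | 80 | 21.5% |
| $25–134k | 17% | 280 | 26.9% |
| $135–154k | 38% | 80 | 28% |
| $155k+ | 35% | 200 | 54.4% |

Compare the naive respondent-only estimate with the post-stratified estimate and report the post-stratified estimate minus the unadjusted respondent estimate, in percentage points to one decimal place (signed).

+1.4 percentage points

Unadjusted (pooled respondent) estimate weights by respondent counts:
  (80/640)×21.5 + (280/640)×26.9 + (80/640)×28 + (200/640)×54.4 = 34.9562%
Reweighting by population income bracket shares:
  0.1×21.5 + 0.17×26.9 + 0.38×28 + 0.35×54.4 = 36.403%
Difference = 36.403 − 34.9562 = 1.4468 pp.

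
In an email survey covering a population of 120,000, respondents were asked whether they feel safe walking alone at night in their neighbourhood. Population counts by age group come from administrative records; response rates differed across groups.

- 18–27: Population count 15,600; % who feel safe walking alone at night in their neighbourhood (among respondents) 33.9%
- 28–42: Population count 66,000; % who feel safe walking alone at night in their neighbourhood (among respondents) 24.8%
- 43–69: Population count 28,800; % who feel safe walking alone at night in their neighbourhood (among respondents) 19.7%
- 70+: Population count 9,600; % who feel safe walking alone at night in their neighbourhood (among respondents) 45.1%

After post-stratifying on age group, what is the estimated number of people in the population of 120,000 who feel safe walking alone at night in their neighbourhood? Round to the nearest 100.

31,700

Estimated count per cell = population count × respondent percentage:
  18–27: 15,600 × 33.9% = 5288.4
  28–42: 66,000 × 24.8% = 16,368
  43–69: 28,800 × 19.7% = 5673.6
  70+: 9,600 × 45.1% = 4329.6
Estimated total = 31659.6 → 31,700.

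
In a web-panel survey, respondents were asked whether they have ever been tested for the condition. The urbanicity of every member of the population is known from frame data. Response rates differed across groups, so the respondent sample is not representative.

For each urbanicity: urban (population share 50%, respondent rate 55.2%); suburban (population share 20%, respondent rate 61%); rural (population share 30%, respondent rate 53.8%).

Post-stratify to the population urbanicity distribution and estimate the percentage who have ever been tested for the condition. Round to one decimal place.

55.9%

Each cell contributes population-share × respondent value:
  urban: 0.5 × 55.2 = 27.6
  suburban: 0.2 × 61 = 12.2
  rural: 0.3 × 53.8 = 16.14
Post-stratified estimate = 55.94 → 55.9%.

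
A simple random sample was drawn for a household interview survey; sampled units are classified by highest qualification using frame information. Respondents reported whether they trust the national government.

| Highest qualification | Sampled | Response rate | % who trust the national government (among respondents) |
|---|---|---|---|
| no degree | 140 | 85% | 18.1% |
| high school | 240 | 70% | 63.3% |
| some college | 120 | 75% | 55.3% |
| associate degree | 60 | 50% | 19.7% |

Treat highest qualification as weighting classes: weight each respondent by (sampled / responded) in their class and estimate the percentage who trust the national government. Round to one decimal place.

45.6%

Weighting each respondent by the inverse class response rate inflates each class back to its sampled size, so the class weight is n_sampled:
  no degree: 140 × 18.1 = 2534
  high school: 240 × 63.3 = 15,192
  some college: 120 × 55.3 = 6636
  associate degree: 60 × 19.7 = 1182
Adjusted estimate = 25,544 / 560 = 45.6143 → 45.6%.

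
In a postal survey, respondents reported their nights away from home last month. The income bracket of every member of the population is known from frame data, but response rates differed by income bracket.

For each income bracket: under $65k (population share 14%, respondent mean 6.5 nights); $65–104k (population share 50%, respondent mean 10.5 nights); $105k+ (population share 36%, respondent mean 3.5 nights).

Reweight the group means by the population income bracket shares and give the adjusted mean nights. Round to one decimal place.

7.4

Reweight to the known income bracket distribution:
  under $65k: 0.14 × 6.5 = 0.91
  $65–104k: 0.5 × 10.5 = 5.25
  $105k+: 0.36 × 3.5 = 1.26
Post-stratified estimate = 7.42 → 7.4.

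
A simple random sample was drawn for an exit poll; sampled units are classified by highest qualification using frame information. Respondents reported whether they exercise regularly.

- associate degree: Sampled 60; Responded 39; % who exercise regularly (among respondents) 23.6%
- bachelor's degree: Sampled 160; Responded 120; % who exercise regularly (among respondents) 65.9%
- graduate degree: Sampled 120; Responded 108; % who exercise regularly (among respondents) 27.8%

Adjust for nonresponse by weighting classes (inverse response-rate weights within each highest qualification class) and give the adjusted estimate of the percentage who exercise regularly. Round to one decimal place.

45.0%

Class response rates: associate degree 39/60 = 65%, bachelor's degree 120/160 = 75%, graduate degree 108/120 = 90%.
Inverse-response-rate weighting restores each class to its sampled count, so class totals weight by n_sampled:
  associate degree: 60 × 23.6 = 1416
  bachelor's degree: 160 × 65.9 = 10,544
  graduate degree: 120 × 27.8 = 3336
Adjusted estimate = 15,296 / 340 = 44.9882 → 45.0%.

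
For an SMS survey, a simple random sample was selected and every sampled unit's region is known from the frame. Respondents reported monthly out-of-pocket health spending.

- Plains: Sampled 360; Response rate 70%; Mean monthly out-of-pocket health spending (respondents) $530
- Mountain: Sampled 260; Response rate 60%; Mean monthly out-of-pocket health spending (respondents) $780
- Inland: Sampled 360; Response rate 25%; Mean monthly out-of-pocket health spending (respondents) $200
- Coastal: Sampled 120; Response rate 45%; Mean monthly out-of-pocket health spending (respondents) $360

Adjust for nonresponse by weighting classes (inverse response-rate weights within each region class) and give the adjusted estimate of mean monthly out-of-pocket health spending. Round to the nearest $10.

$460

Each respondent's weight = sampled/responded in their class; summing within a class gives n_sampled, so:
  Plains: 360 × 530 = 190,800
  Mountain: 260 × 780 = 202,800
  Inland: 360 × 200 = 72,000
  Coastal: 120 × 360 = 43,200
Adjusted estimate = 508,800 / 1,100 = 462.545 → $460.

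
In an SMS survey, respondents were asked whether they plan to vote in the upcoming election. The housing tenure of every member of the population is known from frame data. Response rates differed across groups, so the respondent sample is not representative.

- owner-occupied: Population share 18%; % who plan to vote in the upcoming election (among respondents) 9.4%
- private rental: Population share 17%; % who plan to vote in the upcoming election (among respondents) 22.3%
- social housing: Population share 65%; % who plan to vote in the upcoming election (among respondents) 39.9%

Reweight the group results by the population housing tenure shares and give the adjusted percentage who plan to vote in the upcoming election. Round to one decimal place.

Each cell contributes population-share × respondent value:
  owner-occupied: 0.18 × 9.4 = 1.692
  private rental: 0.17 × 22.3 = 3.791
  social housing: 0.65 × 39.9 = 25.935
Post-stratified estimate = 31.418 → 31.4%.

31.4%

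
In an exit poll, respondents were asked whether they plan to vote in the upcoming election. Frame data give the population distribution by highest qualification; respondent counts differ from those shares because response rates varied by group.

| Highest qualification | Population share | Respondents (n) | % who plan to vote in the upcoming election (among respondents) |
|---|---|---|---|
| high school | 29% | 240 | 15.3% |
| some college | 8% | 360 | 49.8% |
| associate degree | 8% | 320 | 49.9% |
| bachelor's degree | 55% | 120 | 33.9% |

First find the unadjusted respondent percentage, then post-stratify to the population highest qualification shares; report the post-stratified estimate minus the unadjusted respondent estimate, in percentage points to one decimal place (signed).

Naive respondent-only estimate (weights = respondent counts):
  (240/1040)×15.3 + (360/1040)×49.8 + (320/1040)×49.9 + (120/1040)×33.9 = 40.0346%
Reweighting by population highest qualification shares:
  0.29×15.3 + 0.08×49.8 + 0.08×49.9 + 0.55×33.9 = 31.058%
Difference = 31.058 − 40.0346 = -8.9766 pp.

-9.0 percentage points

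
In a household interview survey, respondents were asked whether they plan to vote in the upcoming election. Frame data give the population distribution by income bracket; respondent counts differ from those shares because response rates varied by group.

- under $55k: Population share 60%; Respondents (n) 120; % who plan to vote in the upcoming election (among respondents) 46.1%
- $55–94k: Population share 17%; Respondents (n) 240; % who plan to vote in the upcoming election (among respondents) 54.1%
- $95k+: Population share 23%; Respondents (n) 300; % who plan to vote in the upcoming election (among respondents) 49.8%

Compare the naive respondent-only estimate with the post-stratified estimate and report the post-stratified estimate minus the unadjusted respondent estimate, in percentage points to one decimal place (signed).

Naive respondent-only estimate (weights = respondent counts):
  (120/660)×46.1 + (240/660)×54.1 + (300/660)×49.8 = 50.6909%
Reweighting by population income bracket shares:
  0.6×46.1 + 0.17×54.1 + 0.23×49.8 = 48.311%
Difference = 48.311 − 50.6909 = -2.3799 pp.

-2.4 percentage points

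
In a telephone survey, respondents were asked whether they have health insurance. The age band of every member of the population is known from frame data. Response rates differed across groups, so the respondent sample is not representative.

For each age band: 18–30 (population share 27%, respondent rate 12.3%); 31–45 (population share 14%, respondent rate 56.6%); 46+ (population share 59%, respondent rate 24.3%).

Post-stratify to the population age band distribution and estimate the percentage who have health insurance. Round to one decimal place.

Each cell contributes population-share × respondent value:
  18–30: 0.27 × 12.3 = 3.321
  31–45: 0.14 × 56.6 = 7.924
  46+: 0.59 × 24.3 = 14.337
Post-stratified estimate = 25.582 → 25.6%.

25.6%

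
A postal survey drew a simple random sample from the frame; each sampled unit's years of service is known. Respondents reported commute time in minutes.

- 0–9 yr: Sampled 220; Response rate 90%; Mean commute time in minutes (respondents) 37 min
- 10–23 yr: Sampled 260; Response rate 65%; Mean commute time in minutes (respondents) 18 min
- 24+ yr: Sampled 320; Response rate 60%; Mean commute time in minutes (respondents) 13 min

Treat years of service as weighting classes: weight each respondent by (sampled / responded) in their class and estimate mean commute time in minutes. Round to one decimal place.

Inverse-response-rate weighting restores each class to its sampled count, so class totals weight by n_sampled:
  0–9 yr: 220 × 37 = 8140
  10–23 yr: 260 × 18 = 4680
  24+ yr: 320 × 13 = 4160
Adjusted estimate = 16,980 / 800 = 21.225 → 21.2.

21.2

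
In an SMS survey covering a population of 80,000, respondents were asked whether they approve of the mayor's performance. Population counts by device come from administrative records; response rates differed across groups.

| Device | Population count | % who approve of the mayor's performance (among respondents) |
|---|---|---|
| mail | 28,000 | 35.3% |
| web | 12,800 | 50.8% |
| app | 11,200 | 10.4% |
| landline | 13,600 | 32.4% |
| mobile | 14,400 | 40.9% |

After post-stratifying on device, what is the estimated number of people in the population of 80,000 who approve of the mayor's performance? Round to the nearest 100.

27,800

Each cell contributes its population count × the respondent rate:
  mail: 28,000 × 35.3% = 9884
  web: 12,800 × 50.8% = 6502.4
  app: 11,200 × 10.4% = 1164.8
  landline: 13,600 × 32.4% = 4406.4
  mobile: 14,400 × 40.9% = 5889.6
Estimated total = 27847.2 → 27,800.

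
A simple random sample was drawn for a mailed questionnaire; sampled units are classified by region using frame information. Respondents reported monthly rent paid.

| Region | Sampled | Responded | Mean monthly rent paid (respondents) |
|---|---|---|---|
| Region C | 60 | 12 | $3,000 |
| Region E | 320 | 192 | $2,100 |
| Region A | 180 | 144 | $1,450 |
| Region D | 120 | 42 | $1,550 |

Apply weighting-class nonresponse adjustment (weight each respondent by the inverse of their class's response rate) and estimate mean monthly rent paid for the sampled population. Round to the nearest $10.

Class response rates: Region C 12/60 = 20%, Region E 192/320 = 60%, Region A 144/180 = 80%, Region D 42/120 = 35%.
With weight = n_sampled/n_responded per class, the weighted class total is n_sampled:
  Region C: 60 × 3000 = 180,000
  Region E: 320 × 2100 = 672,000
  Region A: 180 × 1450 = 261,000
  Region D: 120 × 1550 = 186,000
Adjusted estimate = 1,299,000 / 680 = 1910.29 → $1,910.

$1,910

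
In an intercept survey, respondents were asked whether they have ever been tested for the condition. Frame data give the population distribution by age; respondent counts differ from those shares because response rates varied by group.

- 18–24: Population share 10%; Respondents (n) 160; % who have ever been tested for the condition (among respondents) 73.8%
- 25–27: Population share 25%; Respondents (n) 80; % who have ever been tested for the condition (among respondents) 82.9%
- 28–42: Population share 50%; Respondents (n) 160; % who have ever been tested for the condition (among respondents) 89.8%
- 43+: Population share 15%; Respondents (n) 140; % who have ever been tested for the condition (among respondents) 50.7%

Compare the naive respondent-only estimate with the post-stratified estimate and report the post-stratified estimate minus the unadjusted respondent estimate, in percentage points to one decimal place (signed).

+6.7 percentage points

Without adjustment, the pooled respondent share is:
  (160/540)×73.8 + (80/540)×82.9 + (160/540)×89.8 + (140/540)×50.7 = 73.9%
Post-stratifying to population shares instead:
  0.1×73.8 + 0.25×82.9 + 0.5×89.8 + 0.15×50.7 = 80.61%
Difference = 80.61 − 73.9 = 6.71 pp.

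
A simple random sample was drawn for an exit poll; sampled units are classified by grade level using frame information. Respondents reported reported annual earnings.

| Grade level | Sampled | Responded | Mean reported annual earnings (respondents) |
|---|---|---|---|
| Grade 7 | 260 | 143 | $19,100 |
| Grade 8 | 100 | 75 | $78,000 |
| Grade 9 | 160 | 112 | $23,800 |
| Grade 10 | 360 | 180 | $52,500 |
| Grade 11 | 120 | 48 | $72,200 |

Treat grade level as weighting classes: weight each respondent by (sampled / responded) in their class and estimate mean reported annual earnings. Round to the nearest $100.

$44,100

Class response rates: Grade 7 143/260 = 55%, Grade 8 75/100 = 75%, Grade 9 112/160 = 70%, Grade 10 180/360 = 50%, Grade 11 48/120 = 40%.
Weighting each respondent by the inverse class response rate inflates each class back to its sampled size, so the class weight is n_sampled:
  Grade 7: 260 × 19,100 = 4,966,000
  Grade 8: 100 × 78,000 = 7,800,000
  Grade 9: 160 × 23,800 = 3,808,000
  Grade 10: 360 × 52,500 = 18,900,000
  Grade 11: 120 × 72,200 = 8,664,000
Adjusted estimate = 44,138,000 / 1,000 = 44,138 → $44,100.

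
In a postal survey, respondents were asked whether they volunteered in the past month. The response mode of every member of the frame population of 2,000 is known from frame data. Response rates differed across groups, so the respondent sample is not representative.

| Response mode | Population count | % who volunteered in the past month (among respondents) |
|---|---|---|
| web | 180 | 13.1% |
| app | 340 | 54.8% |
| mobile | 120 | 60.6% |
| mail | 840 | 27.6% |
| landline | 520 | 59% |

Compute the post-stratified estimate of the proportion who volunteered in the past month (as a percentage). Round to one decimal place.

Weight each group's respondent value by its population share:
  web: (180/2,000) × 13.1 = 1.179
  app: (340/2,000) × 54.8 = 9.316
  mobile: (120/2,000) × 60.6 = 3.636
  mail: (840/2,000) × 27.6 = 11.592
  landline: (520/2,000) × 59 = 15.34
Post-stratified estimate = 41.063 → 41.1%.

41.1%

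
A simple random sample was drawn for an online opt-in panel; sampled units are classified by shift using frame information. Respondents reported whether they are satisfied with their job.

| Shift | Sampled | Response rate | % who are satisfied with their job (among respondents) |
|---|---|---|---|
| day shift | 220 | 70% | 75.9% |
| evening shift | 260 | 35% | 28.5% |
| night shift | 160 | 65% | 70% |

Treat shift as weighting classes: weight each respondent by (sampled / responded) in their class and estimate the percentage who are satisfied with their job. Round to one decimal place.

Weighting each respondent by the inverse class response rate inflates each class back to its sampled size, so the class weight is n_sampled:
  day shift: 220 × 75.9 = 16,698
  evening shift: 260 × 28.5 = 7410
  night shift: 160 × 70 = 11,200
Adjusted estimate = 35,308 / 640 = 55.1688 → 55.2%.

55.2%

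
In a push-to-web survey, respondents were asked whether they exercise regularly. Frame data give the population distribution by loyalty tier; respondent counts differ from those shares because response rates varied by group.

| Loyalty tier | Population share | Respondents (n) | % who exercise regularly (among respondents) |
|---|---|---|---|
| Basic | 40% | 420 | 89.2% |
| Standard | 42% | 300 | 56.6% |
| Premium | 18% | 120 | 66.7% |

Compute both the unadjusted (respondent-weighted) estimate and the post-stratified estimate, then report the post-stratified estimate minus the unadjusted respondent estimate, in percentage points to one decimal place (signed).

-2.9 percentage points

Naive respondent-only estimate (weights = respondent counts):
  (420/840)×89.2 + (300/840)×56.6 + (120/840)×66.7 = 74.3429%
Post-stratifying to population shares instead:
  0.4×89.2 + 0.42×56.6 + 0.18×66.7 = 71.458%
Difference = 71.458 − 74.3429 = -2.8849 pp.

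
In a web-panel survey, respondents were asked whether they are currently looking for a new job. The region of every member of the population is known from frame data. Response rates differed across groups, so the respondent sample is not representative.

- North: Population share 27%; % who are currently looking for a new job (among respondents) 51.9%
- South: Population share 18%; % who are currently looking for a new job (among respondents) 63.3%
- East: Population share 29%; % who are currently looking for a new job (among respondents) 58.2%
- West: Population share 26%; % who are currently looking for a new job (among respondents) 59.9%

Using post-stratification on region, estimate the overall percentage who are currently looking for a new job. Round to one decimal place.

Post-stratification weights by population share, not respondent share:
  North: 0.27 × 51.9 = 14.013
  South: 0.18 × 63.3 = 11.394
  East: 0.29 × 58.2 = 16.878
  West: 0.26 × 59.9 = 15.574
Post-stratified estimate = 57.859 → 57.9%.

57.9%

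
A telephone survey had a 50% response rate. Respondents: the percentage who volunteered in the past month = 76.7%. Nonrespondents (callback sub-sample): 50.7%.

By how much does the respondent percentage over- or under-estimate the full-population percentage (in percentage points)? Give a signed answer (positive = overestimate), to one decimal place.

+13.0 percentage points

Nonresponse fraction = 1 − 0.5 = 0.5.
Bias = (nonresponse fraction) × (respondent percentage − nonrespondent percentage)
     = 0.5 × (76.7 − 50.7) = 0.5 × 26 = 13.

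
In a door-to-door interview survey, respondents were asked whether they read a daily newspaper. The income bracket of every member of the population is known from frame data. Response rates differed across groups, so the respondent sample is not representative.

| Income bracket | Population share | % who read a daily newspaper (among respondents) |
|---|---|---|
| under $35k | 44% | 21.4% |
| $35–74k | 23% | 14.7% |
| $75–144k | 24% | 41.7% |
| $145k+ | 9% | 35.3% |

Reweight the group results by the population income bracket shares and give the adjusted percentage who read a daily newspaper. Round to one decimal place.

Weight each group's respondent value by its population share:
  under $35k: 0.44 × 21.4 = 9.416
  $35–74k: 0.23 × 14.7 = 3.381
  $75–144k: 0.24 × 41.7 = 10.008
  $145k+: 0.09 × 35.3 = 3.177
Post-stratified estimate = 25.982 → 26.0%.

26.0%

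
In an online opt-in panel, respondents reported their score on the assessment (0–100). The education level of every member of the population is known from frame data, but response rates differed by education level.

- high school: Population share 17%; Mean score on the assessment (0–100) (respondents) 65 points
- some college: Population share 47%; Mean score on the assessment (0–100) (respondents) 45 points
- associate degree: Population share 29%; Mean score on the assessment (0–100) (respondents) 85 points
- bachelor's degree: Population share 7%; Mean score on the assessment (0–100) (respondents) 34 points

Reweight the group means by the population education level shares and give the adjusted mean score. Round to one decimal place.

Each cell contributes population-share × respondent value:
  high school: 0.17 × 65 = 11.05
  some college: 0.47 × 45 = 21.15
  associate degree: 0.29 × 85 = 24.65
  bachelor's degree: 0.07 × 34 = 2.38
Post-stratified estimate = 59.23 → 59.2.

59.2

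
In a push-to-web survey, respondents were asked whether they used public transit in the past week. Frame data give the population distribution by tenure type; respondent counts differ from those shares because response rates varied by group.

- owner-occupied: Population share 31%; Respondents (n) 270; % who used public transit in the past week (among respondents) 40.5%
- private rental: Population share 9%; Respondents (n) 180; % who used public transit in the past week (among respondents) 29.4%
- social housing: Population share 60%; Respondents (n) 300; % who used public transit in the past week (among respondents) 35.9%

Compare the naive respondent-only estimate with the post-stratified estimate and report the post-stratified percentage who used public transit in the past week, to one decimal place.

36.7%

Unadjusted (pooled respondent) estimate weights by respondent counts:
  (270/750)×40.5 + (180/750)×29.4 + (300/750)×35.9 = 35.996%
Post-stratified estimate weights by population shares:
  0.31×40.5 + 0.09×29.4 + 0.6×35.9 = 36.741%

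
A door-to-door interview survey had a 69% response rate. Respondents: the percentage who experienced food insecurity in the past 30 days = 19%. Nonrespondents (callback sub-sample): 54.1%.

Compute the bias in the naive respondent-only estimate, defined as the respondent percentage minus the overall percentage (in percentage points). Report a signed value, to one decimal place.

-10.9 percentage points

Nonresponse fraction = 1 − 0.69 = 0.31.
Bias = (nonresponse fraction) × (respondent percentage − nonrespondent percentage)
     = 0.31 × (19 − 54.1) = 0.31 × -35.1 = -10.881.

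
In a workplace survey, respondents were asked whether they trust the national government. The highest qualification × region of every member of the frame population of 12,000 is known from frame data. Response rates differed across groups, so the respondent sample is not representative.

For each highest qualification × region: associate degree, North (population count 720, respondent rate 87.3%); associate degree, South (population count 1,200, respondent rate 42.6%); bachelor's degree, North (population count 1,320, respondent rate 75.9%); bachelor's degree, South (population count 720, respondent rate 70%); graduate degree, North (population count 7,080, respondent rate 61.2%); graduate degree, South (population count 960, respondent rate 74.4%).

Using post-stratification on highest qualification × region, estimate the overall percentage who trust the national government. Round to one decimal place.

Post-stratification weights by population share, not respondent share:
  associate degree, North: (720/12,000) × 87.3 = 5.238
  associate degree, South: (1,200/12,000) × 42.6 = 4.26
  bachelor's degree, North: (1,320/12,000) × 75.9 = 8.349
  bachelor's degree, South: (720/12,000) × 70 = 4.2
  graduate degree, North: (7,080/12,000) × 61.2 = 36.108
  graduate degree, South: (960/12,000) × 74.4 = 5.952
Post-stratified estimate = 64.107 → 64.1%.

64.1%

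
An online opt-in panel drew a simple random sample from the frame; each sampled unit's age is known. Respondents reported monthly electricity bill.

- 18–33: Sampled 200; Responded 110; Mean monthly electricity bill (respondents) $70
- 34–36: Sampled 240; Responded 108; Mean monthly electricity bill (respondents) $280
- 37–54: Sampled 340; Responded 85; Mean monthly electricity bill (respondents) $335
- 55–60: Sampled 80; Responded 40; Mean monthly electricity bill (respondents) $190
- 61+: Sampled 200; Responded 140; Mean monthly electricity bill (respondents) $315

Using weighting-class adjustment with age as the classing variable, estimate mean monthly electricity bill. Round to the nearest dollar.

$258

Response rates by class: 18–33 110/200 = 55%, 34–36 108/240 = 45%, 37–54 85/340 = 25%, 55–60 40/80 = 50%, 61+ 140/200 = 70%.
Each respondent's weight = sampled/responded in their class; summing within a class gives n_sampled, so:
  18–33: 200 × 70 = 14,000
  34–36: 240 × 280 = 67,200
  37–54: 340 × 335 = 113,900
  55–60: 80 × 190 = 15,200
  61+: 200 × 315 = 63,000
Adjusted estimate = 273,300 / 1,060 = 257.83 → $258.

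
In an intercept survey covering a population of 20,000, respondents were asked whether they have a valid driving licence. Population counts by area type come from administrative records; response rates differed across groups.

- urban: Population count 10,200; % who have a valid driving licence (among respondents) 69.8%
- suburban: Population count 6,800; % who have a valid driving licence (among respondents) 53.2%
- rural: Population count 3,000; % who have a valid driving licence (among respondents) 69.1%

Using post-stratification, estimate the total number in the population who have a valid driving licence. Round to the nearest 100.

12,800

Apply each group's respondent rate to its population count:
  urban: 10,200 × 69.8% = 7119.6
  suburban: 6,800 × 53.2% = 3617.6
  rural: 3,000 × 69.1% = 2073
Estimated total = 12810.2 → 12,800.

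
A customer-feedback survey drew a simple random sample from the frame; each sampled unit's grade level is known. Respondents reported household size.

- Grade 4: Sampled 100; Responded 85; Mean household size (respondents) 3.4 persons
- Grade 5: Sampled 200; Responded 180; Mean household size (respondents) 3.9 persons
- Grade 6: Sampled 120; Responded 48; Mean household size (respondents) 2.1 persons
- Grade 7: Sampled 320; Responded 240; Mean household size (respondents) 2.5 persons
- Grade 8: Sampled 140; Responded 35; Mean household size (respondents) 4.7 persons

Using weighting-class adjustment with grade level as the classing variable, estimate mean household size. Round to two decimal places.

Response rates by class: Grade 4 85/100 = 85%, Grade 5 180/200 = 90%, Grade 6 48/120 = 40%, Grade 7 240/320 = 75%, Grade 8 35/140 = 25%.
With weight = n_sampled/n_responded per class, the weighted class total is n_sampled:
  Grade 4: 100 × 3.4 = 340
  Grade 5: 200 × 3.9 = 780
  Grade 6: 120 × 2.1 = 252
  Grade 7: 320 × 2.5 = 800
  Grade 8: 140 × 4.7 = 658
Adjusted estimate = 2830 / 880 = 3.21591 → 3.22.

3.22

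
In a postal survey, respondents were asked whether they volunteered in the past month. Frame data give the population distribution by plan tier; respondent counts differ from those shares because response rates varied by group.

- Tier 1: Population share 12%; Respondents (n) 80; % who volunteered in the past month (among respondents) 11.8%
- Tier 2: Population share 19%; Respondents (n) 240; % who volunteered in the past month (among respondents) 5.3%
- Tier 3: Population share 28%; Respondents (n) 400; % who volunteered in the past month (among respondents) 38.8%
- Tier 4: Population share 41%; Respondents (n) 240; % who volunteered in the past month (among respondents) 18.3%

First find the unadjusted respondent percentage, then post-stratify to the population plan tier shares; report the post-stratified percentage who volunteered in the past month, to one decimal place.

20.8%

Naive respondent-only estimate (weights = respondent counts):
  (80/960)×11.8 + (240/960)×5.3 + (400/960)×38.8 + (240/960)×18.3 = 23.05%
Post-stratified estimate weights by population shares:
  0.12×11.8 + 0.19×5.3 + 0.28×38.8 + 0.41×18.3 = 20.79%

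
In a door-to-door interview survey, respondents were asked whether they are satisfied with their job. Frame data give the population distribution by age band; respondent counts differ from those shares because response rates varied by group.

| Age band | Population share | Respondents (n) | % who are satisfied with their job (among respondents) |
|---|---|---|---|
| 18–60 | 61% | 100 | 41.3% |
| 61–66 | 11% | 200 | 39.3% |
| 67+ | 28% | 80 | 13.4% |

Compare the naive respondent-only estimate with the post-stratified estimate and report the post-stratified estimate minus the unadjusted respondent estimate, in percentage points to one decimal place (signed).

Without adjustment, the pooled respondent share is:
  (100/380)×41.3 + (200/380)×39.3 + (80/380)×13.4 = 34.3737%
Reweighting by population age band shares:
  0.61×41.3 + 0.11×39.3 + 0.28×13.4 = 33.268%
Difference = 33.268 − 34.3737 = -1.1057 pp.

-1.1 percentage points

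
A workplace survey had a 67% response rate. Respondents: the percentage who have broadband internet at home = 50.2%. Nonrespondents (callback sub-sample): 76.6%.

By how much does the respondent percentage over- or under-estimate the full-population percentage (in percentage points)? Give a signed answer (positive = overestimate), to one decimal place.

-8.7 percentage points

Nonresponse fraction = 1 − 0.67 = 0.33.
Bias = (nonresponse fraction) × (respondent percentage − nonrespondent percentage)
     = 0.33 × (50.2 − 76.6) = 0.33 × -26.4 = -8.712.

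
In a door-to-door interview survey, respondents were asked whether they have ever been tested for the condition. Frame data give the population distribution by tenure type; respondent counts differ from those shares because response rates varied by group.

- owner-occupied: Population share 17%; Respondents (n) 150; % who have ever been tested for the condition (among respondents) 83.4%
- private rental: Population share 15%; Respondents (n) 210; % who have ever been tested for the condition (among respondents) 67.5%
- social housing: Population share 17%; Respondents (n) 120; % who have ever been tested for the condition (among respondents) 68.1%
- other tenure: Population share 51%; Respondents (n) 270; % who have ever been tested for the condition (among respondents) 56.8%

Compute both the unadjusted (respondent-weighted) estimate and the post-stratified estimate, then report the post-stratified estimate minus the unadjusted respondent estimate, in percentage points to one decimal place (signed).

-2.1 percentage points

Without adjustment, the pooled respondent share is:
  (150/750)×83.4 + (210/750)×67.5 + (120/750)×68.1 + (270/750)×56.8 = 66.924%
Reweighting by population tenure type shares:
  0.17×83.4 + 0.15×67.5 + 0.17×68.1 + 0.51×56.8 = 64.848%
Difference = 64.848 − 66.924 = -2.076 pp.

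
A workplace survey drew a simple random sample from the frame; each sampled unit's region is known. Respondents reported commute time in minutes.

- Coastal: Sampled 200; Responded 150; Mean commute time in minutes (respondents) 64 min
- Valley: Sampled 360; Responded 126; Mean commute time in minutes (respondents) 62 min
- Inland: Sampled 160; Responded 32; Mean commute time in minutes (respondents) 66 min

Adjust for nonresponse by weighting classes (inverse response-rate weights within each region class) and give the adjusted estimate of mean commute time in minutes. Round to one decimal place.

Class response rates: Coastal 150/200 = 75%, Valley 126/360 = 35%, Inland 32/160 = 20%.
Inverse-response-rate weighting restores each class to its sampled count, so class totals weight by n_sampled:
  Coastal: 200 × 64 = 12,800
  Valley: 360 × 62 = 22,320
  Inland: 160 × 66 = 10,560
Adjusted estimate = 45,680 / 720 = 63.4444 → 63.4.

63.4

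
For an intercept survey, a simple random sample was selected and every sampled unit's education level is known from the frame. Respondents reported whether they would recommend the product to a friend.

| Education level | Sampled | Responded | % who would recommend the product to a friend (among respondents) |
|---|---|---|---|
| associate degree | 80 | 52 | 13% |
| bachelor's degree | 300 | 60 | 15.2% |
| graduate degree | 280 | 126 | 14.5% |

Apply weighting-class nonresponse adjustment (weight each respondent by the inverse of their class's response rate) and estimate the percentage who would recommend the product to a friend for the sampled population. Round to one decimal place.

14.6%

Class response rates: associate degree 52/80 = 65%, bachelor's degree 60/300 = 20%, graduate degree 126/280 = 45%.
Each respondent's weight = sampled/responded in their class; summing within a class gives n_sampled, so:
  associate degree: 80 × 13 = 1040
  bachelor's degree: 300 × 15.2 = 4560
  graduate degree: 280 × 14.5 = 4060
Adjusted estimate = 9660 / 660 = 14.6364 → 14.6%.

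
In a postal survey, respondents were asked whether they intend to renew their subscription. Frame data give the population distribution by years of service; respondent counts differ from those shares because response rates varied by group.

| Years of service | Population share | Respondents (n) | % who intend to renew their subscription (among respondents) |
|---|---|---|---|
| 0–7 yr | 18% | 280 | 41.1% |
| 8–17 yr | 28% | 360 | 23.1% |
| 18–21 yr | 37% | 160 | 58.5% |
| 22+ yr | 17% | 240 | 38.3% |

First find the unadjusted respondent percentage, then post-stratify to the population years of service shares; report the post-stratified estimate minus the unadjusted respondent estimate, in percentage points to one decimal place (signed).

Without adjustment, the pooled respondent share is:
  (280/1040)×41.1 + (360/1040)×23.1 + (160/1040)×58.5 + (240/1040)×38.3 = 36.9%
Post-stratified estimate weights by population shares:
  0.18×41.1 + 0.28×23.1 + 0.37×58.5 + 0.17×38.3 = 42.022%
Difference = 42.022 − 36.9 = 5.122 pp.

+5.1 percentage points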